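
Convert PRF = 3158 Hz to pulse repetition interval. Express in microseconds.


PRI = 1/3158 = 0.0003166561 s = 316.7 us

316.7 us


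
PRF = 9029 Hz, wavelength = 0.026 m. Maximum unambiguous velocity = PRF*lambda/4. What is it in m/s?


V_ua = 9029 * 0.026 / 4 = 58.7 m/s

58.7 m/s


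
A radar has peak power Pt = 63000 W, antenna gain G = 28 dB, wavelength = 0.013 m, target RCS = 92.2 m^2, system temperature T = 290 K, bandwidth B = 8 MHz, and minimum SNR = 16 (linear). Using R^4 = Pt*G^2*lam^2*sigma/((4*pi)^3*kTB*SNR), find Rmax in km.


G_lin = 10^(28/10) = 630.957344
R^4 = 63000 * 630.957344^2 * 0.013^2 * 92.2 / ((4*pi)^3 * 1.38e-23 * 290 * 8000000.0 * 16)
R^4 = 3.84451e17 m^4
R_max = (3.84451e17)^(1/4) = 24900.6 m = 24.9 km

24.9 km


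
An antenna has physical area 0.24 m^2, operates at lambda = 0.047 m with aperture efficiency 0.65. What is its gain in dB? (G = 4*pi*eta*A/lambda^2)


G_linear = 4*pi*0.65*0.24/0.047^2 = 887.44
G_dB = 10*log10(887.44) = 29.5 dB

29.5 dB


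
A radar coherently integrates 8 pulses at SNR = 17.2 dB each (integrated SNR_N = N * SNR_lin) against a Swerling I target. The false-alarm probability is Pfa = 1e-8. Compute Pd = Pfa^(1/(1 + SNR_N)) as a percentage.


SNR_lin = 10^(17.2/10) = 52.48075
SNR_N = 8 * 52.48075 = 419.846
1/(1 + SNR_N) = 1/420.846 = 0.0023762
Pd = (1e-8)^0.0023762 = 0.95717
Pd = 95.7%

95.7%


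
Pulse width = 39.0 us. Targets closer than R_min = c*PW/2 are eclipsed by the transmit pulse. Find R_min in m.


R_min = 3e8 * 39.0e-6 / 2 = 5850.0 m

5850.0 m


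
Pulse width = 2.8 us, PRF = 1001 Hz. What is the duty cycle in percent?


DC = 2.8e-6 * 1001 * 100 = 0.28%

0.28%


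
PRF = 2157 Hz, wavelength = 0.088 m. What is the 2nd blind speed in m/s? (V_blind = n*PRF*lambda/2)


V_blind = 2 * 2157 * 0.088 / 2 = 189.8 m/s

189.8 m/s


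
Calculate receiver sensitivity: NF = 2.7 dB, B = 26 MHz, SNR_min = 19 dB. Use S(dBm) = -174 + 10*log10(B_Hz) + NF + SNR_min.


10*log10(26000000.0) = 74.15
S = -174 + 74.15 + 2.7 + 19 = -78.2 dBm

-78.2 dBm


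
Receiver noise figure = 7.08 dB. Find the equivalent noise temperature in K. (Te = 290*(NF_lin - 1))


NF_lin = 10^(7.08/10) = 5.10505
Te = 290 * (5.10505 - 1) = 1190.5 K

1190.5 K


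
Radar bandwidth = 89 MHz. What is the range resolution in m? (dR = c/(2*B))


dR = 3e8 / (2 * 89000000.0) = 1.69 m

1.69 m


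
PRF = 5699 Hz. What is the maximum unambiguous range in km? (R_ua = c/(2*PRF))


R_ua = 3e8 / (2 * 5699) = 26320.4 m = 26.3 km

26.3 km


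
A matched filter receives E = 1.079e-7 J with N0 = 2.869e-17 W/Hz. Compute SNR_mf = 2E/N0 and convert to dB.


SNR_lin = 2 * 1.079e-7 / 2.869e-17 = 7.522e9
SNR_dB = 10*log10(7.522e9) = 98.8 dB

98.8 dB


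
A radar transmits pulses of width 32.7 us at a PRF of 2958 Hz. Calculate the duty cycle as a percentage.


DC = 32.7e-6 * 2958 * 100 = 9.67%

9.67%


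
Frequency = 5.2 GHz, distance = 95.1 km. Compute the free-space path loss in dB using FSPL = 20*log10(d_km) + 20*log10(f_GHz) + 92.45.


20*log10(95.1) = 39.56
20*log10(5.2) = 14.32
FSPL = 146.3 dB

146.3 dB


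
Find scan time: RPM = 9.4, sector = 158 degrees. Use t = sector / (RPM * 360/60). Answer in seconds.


t = 158 / (9.4 * 360) * 60 = 2.8 s

2.8 s


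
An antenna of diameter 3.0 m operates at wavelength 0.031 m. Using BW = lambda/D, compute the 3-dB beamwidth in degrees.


BW_rad = 0.031 / 3.0 = 0.010333
BW_deg = 0.59 degrees

0.59 degrees


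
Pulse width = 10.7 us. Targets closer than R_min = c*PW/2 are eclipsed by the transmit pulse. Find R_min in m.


R_min = 3e8 * 10.7e-6 / 2 = 1605.0 m

1605.0 m


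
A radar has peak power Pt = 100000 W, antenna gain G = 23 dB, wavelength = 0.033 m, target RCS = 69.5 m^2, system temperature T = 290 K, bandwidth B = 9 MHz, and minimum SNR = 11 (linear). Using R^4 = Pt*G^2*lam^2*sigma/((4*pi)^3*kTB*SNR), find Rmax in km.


G_lin = 10^(23/10) = 199.526231
R^4 = 100000 * 199.526231^2 * 0.033^2 * 69.5 / ((4*pi)^3 * 1.38e-23 * 290 * 9000000.0 * 11)
R^4 = 3.8324e17 m^4
R_max = (3.8324e17)^(1/4) = 24881.0 m = 24.9 km

24.9 km


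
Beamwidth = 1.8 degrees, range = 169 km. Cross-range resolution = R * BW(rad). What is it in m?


BW_rad = 0.031415927
CR = 169000 * 0.031415927 = 5309.3 m

5309.3 m


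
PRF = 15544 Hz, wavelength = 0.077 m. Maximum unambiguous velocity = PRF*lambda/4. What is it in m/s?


V_ua = 15544 * 0.077 / 4 = 299.2 m/s

299.2 m/s


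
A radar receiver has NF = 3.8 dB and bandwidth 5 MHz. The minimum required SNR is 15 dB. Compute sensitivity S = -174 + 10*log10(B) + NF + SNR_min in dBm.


10*log10(5000000.0) = 66.99
S = -174 + 66.99 + 3.8 + 15 = -88.2 dBm

-88.2 dBm


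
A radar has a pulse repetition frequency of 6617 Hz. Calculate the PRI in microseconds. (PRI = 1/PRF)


PRI = 1/6617 = 0.0001511259 s = 151.1 us

151.1 us


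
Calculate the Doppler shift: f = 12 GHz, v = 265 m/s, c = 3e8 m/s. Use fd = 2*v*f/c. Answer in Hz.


fd = 2 * 265 * 12000000000.0 / 3e8 = 21200.0 Hz

21200.0 Hz


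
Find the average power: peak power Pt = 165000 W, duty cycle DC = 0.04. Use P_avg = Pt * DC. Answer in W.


P_avg = 165000 * 0.04 = 6600.0 W

6600.0 W


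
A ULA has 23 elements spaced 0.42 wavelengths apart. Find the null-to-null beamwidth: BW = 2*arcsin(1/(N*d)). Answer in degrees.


1/(N*d) = 1/(23*0.42) = 0.10352
BW = 2*arcsin(0.10352) = 11.9 degrees

11.9 degrees


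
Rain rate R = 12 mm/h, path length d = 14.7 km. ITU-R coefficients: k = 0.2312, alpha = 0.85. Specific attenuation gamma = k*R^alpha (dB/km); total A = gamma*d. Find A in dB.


gamma = 0.2312 * 12^0.85 = 1.911137 dB/km
A = 1.911137 * 14.7 = 28.09 dB

28.09 dB


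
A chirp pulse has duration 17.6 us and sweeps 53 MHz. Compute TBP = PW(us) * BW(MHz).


TBP = 17.6 * 53 = 932.8

932.8


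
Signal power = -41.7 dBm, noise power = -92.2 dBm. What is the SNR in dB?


SNR = -41.7 - (-92.2) = 50.5 dB

50.5 dB


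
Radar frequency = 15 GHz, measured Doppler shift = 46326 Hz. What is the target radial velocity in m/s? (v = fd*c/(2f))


v = 46326 * 3e8 / (2 * 15000000000.0) = 463.3 m/s

463.3 m/s


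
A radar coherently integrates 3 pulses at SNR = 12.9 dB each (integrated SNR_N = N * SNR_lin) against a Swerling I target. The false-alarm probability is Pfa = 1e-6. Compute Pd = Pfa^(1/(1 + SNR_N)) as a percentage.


SNR_lin = 10^(12.9/10) = 19.49845
SNR_N = 3 * 19.49845 = 58.49535
1/(1 + SNR_N) = 1/59.49535 = 0.016808
Pd = (1e-6)^0.016808 = 0.79278
Pd = 79.3%

79.3%


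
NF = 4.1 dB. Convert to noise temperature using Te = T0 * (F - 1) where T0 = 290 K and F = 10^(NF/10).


NF_lin = 10^(4.1/10) = 2.570396
Te = 290 * (2.570396 - 1) = 455.4 K

455.4 K


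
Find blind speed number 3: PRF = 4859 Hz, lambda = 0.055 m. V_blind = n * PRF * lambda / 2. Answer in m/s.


V_blind = 3 * 4859 * 0.055 / 2 = 400.9 m/s

400.9 m/s


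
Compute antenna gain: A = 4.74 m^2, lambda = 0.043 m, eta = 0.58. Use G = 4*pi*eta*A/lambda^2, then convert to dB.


G_linear = 4*pi*0.58*4.74/0.043^2 = 18684.41
G_dB = 10*log10(18684.41) = 42.7 dB

42.7 dB


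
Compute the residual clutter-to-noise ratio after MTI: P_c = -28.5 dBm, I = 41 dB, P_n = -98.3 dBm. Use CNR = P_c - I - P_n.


CNR = -28.5 - 41 - (-98.3) = 28.8 dB

28.8 dB


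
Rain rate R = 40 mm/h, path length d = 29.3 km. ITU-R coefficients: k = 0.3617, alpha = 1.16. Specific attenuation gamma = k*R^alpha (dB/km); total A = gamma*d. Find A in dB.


gamma = 0.3617 * 40^1.16 = 26.105866 dB/km
A = 26.105866 * 29.3 = 764.9 dB

764.9 dB


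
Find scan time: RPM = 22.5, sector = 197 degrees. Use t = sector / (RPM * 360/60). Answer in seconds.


t = 197 / (22.5 * 360) * 60 = 1.46 s

1.46 s


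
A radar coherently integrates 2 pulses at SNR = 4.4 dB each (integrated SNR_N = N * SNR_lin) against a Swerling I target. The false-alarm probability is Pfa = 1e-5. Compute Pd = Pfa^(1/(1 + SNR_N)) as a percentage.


SNR_lin = 10^(4.4/10) = 2.75423
SNR_N = 2 * 2.75423 = 5.50846
1/(1 + SNR_N) = 1/6.50846 = 0.1536462
Pd = (1e-5)^0.1536462 = 0.17052
Pd = 17.1%

17.1%


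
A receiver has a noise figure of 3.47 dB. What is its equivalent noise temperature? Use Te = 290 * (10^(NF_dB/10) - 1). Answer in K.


NF_lin = 10^(3.47/10) = 2.22331
Te = 290 * (2.22331 - 1) = 354.8 K

354.8 K


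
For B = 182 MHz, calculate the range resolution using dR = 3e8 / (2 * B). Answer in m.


dR = 3e8 / (2 * 182000000.0) = 0.82 m

0.82 m


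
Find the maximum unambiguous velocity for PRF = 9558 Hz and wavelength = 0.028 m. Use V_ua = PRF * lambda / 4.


V_ua = 9558 * 0.028 / 4 = 66.9 m/s

66.9 m/s


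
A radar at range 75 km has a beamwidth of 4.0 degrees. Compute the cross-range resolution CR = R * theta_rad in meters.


BW_rad = 0.06981317
CR = 75000 * 0.06981317 = 5236.0 m

5236.0 m


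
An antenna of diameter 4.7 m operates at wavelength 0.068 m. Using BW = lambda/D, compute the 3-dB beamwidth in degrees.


BW_rad = 0.068 / 4.7 = 0.014468
BW_deg = 0.83 degrees

0.83 degrees


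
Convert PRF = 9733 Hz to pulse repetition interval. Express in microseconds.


PRI = 1/9733 = 0.0001027432 s = 102.7 us

102.7 us


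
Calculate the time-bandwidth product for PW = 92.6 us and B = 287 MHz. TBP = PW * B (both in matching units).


TBP = 92.6 * 287 = 26576.2

26576.2


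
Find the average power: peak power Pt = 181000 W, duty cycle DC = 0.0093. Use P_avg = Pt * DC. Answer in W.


P_avg = 181000 * 0.0093 = 1683.3 W

1683.3 W


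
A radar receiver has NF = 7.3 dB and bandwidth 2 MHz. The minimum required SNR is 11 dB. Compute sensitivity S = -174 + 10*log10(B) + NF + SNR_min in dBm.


10*log10(2000000.0) = 63.01
S = -174 + 63.01 + 7.3 + 11 = -92.7 dBm

-92.7 dBm


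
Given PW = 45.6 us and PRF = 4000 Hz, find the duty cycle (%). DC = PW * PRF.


DC = 45.6e-6 * 4000 * 100 = 18.24%

18.24%


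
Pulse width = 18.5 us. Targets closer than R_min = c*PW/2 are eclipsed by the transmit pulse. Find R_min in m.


R_min = 3e8 * 18.5e-6 / 2 = 2775.0 m

2775.0 m


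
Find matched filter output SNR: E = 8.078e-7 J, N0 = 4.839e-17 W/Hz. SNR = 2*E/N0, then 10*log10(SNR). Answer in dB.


SNR_lin = 2 * 8.078e-7 / 4.839e-17 = 3.339e10
SNR_dB = 10*log10(3.339e10) = 105.2 dB

105.2 dB


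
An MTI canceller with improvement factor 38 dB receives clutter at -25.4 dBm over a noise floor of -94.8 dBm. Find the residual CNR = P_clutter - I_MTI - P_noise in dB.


CNR = -25.4 - 38 - (-94.8) = 31.4 dB

31.4 dB


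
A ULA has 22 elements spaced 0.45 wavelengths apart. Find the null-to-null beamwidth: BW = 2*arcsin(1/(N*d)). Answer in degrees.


1/(N*d) = 1/(22*0.45) = 0.10101
BW = 2*arcsin(0.10101) = 11.6 degrees

11.6 degrees


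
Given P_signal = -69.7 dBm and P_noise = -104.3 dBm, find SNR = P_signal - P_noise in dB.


SNR = -69.7 - (-104.3) = 34.6 dB

34.6 dB


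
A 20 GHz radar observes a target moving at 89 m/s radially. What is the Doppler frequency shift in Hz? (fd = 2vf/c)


fd = 2 * 89 * 20000000000.0 / 3e8 = 11866.7 Hz

11866.7 Hz


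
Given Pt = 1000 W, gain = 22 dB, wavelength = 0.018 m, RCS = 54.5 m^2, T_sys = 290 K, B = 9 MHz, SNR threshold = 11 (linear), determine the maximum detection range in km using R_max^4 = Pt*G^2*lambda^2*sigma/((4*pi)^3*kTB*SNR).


G_lin = 10^(22/10) = 158.489319
R^4 = 1000 * 158.489319^2 * 0.018^2 * 54.5 / ((4*pi)^3 * 1.38e-23 * 290 * 9000000.0 * 11)
R^4 = 5.64157e14 m^4
R_max = (5.64157e14)^(1/4) = 4873.6 m = 4.9 km

4.9 km


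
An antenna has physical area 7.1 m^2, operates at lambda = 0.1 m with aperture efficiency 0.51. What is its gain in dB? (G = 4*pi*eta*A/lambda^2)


G_linear = 4*pi*0.51*7.1/0.1^2 = 4550.28
G_dB = 10*log10(4550.28) = 36.6 dB

36.6 dB


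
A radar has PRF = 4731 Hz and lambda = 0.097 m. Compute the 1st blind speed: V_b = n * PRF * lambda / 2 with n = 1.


V_blind = 1 * 4731 * 0.097 / 2 = 229.5 m/s

229.5 m/s


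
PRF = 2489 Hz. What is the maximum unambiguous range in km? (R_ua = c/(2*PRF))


R_ua = 3e8 / (2 * 2489) = 60265.2 m = 60.3 km

60.3 km


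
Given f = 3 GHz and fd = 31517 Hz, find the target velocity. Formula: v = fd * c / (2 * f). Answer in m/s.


v = 31517 * 3e8 / (2 * 3000000000.0) = 1575.9 m/s

1575.9 m/s


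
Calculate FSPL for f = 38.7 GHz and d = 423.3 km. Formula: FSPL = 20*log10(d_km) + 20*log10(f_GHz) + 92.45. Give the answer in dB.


20*log10(423.3) = 52.53
20*log10(38.7) = 31.75
FSPL = 176.7 dB

176.7 dB


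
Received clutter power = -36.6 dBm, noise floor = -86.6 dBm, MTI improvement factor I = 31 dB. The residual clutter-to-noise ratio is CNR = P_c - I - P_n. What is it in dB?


CNR = -36.6 - 31 - (-86.6) = 19.0 dB

19.0 dB


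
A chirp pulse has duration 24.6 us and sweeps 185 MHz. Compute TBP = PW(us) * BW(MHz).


TBP = 24.6 * 185 = 4551.0

4551.0


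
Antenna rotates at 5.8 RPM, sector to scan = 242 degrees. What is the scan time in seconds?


t = 242 / (5.8 * 360) * 60 = 6.95 s

6.95 s


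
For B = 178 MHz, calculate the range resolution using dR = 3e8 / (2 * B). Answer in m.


dR = 3e8 / (2 * 178000000.0) = 0.84 m

0.84 m


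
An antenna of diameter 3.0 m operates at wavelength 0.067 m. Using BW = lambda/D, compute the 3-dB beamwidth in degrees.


BW_rad = 0.067 / 3.0 = 0.022333
BW_deg = 1.28 degrees

1.28 degrees


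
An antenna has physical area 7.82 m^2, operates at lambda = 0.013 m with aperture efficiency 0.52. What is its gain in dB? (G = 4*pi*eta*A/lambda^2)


G_linear = 4*pi*0.52*7.82/0.013^2 = 302366.21
G_dB = 10*log10(302366.21) = 54.8 dB

54.8 dB


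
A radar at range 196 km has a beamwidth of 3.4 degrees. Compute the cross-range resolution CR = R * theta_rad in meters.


BW_rad = 0.059341195
CR = 196000 * 0.059341195 = 11630.9 m

11630.9 m


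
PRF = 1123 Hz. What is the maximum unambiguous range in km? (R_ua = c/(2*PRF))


R_ua = 3e8 / (2 * 1123) = 133570.8 m = 133.6 km

133.6 km


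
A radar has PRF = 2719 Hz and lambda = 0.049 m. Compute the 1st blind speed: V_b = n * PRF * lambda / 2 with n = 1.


V_blind = 1 * 2719 * 0.049 / 2 = 66.6 m/s

66.6 m/s


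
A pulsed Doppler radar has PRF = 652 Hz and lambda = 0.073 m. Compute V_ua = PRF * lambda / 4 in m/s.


V_ua = 652 * 0.073 / 4 = 11.9 m/s

11.9 m/s


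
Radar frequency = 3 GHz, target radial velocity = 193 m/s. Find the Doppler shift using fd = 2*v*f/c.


fd = 2 * 193 * 3000000000.0 / 3e8 = 3860.0 Hz

3860.0 Hz


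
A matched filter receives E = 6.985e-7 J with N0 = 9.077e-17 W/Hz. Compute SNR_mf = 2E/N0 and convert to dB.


SNR_lin = 2 * 6.985e-7 / 9.077e-17 = 1.539e10
SNR_dB = 10*log10(1.539e10) = 101.9 dB

101.9 dB


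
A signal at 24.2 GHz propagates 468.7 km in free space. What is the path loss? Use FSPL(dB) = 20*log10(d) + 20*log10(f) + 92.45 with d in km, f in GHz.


20*log10(468.7) = 53.42
20*log10(24.2) = 27.68
FSPL = 173.5 dB

173.5 dB


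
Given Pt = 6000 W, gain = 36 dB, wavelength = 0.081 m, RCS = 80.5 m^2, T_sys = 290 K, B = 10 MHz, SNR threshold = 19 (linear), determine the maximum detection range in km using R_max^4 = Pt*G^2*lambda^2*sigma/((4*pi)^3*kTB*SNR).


G_lin = 10^(36/10) = 3981.071706
R^4 = 6000 * 3981.071706^2 * 0.081^2 * 80.5 / ((4*pi)^3 * 1.38e-23 * 290 * 10000000.0 * 19)
R^4 = 3.32856e19 m^4
R_max = (3.32856e19)^(1/4) = 75956.4 m = 76.0 km

76.0 km


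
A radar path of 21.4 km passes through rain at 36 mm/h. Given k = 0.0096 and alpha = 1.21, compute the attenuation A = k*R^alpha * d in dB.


gamma = 0.0096 * 36^1.21 = 0.733495 dB/km
A = 0.733495 * 21.4 = 15.7 dB

15.7 dB


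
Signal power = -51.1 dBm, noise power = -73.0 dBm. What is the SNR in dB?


SNR = -51.1 - (-73.0) = 21.9 dB

21.9 dB


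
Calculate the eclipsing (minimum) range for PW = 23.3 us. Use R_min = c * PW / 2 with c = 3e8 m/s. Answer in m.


R_min = 3e8 * 23.3e-6 / 2 = 3495.0 m

3495.0 m


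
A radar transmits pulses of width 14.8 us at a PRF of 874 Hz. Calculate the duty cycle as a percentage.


DC = 14.8e-6 * 874 * 100 = 1.29%

1.29%


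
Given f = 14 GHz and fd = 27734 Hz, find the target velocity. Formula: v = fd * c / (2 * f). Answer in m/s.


v = 27734 * 3e8 / (2 * 14000000000.0) = 297.2 m/s

297.2 m/s


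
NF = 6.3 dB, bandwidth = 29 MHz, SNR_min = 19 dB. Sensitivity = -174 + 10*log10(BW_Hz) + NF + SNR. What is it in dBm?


10*log10(29000000.0) = 74.62
S = -174 + 74.62 + 6.3 + 19 = -74.1 dBm

-74.1 dBm


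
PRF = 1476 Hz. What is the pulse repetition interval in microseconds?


PRI = 1/1476 = 0.0006775068 s = 677.5 us

677.5 us


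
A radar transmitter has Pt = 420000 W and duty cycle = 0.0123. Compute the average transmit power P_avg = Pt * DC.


P_avg = 420000 * 0.0123 = 5166.0 W

5166.0 W


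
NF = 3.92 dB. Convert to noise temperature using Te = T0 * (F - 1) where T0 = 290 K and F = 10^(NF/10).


NF_lin = 10^(3.92/10) = 2.466039
Te = 290 * (2.466039 - 1) = 425.2 K

425.2 K


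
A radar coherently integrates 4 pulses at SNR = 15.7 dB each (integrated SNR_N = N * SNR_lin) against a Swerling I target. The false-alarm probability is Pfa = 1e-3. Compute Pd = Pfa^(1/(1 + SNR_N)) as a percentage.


SNR_lin = 10^(15.7/10) = 37.15352
SNR_N = 4 * 37.15352 = 148.61408
1/(1 + SNR_N) = 1/149.61408 = 0.0066839
Pd = (1e-3)^0.0066839 = 0.95488
Pd = 95.5%

95.5%


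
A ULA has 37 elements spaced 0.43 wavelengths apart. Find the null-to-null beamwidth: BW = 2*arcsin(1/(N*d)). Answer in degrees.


1/(N*d) = 1/(37*0.43) = 0.062854
BW = 2*arcsin(0.062854) = 7.2 degrees

7.2 degrees


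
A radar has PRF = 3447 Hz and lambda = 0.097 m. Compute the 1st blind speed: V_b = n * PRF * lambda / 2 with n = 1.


V_blind = 1 * 3447 * 0.097 / 2 = 167.2 m/s

167.2 m/s


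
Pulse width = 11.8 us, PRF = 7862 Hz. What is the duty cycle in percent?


DC = 11.8e-6 * 7862 * 100 = 9.28%

9.28%


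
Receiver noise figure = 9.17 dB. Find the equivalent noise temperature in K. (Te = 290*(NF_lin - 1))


NF_lin = 10^(9.17/10) = 8.260379
Te = 290 * (8.260379 - 1) = 2105.5 K

2105.5 K


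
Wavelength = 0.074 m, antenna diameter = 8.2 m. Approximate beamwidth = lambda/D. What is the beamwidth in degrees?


BW_rad = 0.074 / 8.2 = 0.009024
BW_deg = 0.52 degrees

0.52 degrees


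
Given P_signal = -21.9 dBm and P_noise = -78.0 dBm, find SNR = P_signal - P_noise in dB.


SNR = -21.9 - (-78.0) = 56.1 dB

56.1 dB


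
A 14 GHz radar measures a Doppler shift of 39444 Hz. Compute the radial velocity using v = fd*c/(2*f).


v = 39444 * 3e8 / (2 * 14000000000.0) = 422.6 m/s

422.6 m/s


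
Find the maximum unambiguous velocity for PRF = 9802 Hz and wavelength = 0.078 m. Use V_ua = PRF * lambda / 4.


V_ua = 9802 * 0.078 / 4 = 191.1 m/s

191.1 m/s


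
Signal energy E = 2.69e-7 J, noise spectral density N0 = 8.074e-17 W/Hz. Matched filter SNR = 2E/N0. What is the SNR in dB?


SNR_lin = 2 * 2.69e-7 / 8.074e-17 = 6.663e9
SNR_dB = 10*log10(6.663e9) = 98.2 dB

98.2 dB


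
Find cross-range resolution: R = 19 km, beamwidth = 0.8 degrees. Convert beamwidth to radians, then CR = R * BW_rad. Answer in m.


BW_rad = 0.013962634
CR = 19000 * 0.013962634 = 265.3 m

265.3 m


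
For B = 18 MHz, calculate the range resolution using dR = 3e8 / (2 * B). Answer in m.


dR = 3e8 / (2 * 18000000.0) = 8.33 m

8.33 m


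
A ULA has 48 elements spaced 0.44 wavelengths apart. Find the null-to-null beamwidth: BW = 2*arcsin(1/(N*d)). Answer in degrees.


1/(N*d) = 1/(48*0.44) = 0.047348
BW = 2*arcsin(0.047348) = 5.4 degrees

5.4 degrees


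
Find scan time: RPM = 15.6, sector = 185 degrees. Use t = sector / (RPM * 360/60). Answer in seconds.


t = 185 / (15.6 * 360) * 60 = 1.98 s

1.98 s


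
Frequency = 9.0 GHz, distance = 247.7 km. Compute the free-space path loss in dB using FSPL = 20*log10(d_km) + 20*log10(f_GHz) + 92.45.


20*log10(247.7) = 47.88
20*log10(9.0) = 19.08
FSPL = 159.4 dB

159.4 dB


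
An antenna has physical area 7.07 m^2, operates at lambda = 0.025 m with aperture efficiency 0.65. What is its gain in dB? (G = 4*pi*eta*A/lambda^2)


G_linear = 4*pi*0.65*7.07/0.025^2 = 92398.01
G_dB = 10*log10(92398.01) = 49.7 dB

49.7 dB


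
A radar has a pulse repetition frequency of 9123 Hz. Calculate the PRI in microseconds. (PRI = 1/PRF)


PRI = 1/9123 = 0.0001096131 s = 109.6 us

109.6 us


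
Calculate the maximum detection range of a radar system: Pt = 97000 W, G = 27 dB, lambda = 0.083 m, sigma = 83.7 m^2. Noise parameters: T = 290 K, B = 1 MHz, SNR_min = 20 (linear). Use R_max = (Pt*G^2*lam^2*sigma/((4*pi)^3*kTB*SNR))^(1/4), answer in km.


G_lin = 10^(27/10) = 501.187234
R^4 = 97000 * 501.187234^2 * 0.083^2 * 83.7 / ((4*pi)^3 * 1.38e-23 * 290 * 1000000.0 * 20)
R^4 = 8.84538e19 m^4
R_max = (8.84538e19)^(1/4) = 96979.3 m = 97.0 km

97.0 km


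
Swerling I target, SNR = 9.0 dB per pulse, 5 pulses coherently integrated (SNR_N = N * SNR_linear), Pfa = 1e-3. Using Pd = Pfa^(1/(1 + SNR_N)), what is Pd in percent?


SNR_lin = 10^(9.0/10) = 7.94328
SNR_N = 5 * 7.94328 = 39.7164
1/(1 + SNR_N) = 1/40.7164 = 0.0245601
Pd = (1e-3)^0.0245601 = 0.84396
Pd = 84.4%

84.4%


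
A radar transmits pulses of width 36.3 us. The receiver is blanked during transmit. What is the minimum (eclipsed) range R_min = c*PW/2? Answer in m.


R_min = 3e8 * 36.3e-6 / 2 = 5445.0 m

5445.0 m


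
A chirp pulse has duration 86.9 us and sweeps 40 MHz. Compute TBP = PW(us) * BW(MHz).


TBP = 86.9 * 40 = 3476.0

3476.0


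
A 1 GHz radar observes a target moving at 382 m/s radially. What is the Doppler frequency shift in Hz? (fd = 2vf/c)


fd = 2 * 382 * 1000000000.0 / 3e8 = 2546.7 Hz

2546.7 Hz


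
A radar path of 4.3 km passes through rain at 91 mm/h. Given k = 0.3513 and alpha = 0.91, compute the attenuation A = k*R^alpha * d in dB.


gamma = 0.3513 * 91^0.91 = 21.301286 dB/km
A = 21.301286 * 4.3 = 91.6 dB

91.6 dB


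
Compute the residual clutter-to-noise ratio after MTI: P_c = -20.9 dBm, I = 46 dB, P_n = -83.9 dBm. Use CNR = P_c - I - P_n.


CNR = -20.9 - 46 - (-83.9) = 17.0 dB

17.0 dB


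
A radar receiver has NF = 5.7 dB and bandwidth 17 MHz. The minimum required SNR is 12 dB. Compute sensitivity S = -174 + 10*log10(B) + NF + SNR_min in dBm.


10*log10(17000000.0) = 72.3
S = -174 + 72.3 + 5.7 + 12 = -84.0 dBm

-84.0 dBm


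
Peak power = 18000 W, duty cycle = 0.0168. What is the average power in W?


P_avg = 18000 * 0.0168 = 302.4 W

302.4 W


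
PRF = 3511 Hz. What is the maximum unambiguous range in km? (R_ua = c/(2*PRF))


R_ua = 3e8 / (2 * 3511) = 42722.9 m = 42.7 km

42.7 km


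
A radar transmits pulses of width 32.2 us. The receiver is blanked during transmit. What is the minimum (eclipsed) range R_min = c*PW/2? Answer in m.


R_min = 3e8 * 32.2e-6 / 2 = 4830.0 m

4830.0 m


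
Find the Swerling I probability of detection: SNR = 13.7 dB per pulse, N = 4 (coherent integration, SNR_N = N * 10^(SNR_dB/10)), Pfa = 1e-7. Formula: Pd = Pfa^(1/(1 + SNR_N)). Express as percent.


SNR_lin = 10^(13.7/10) = 23.44229
SNR_N = 4 * 23.44229 = 93.76916
1/(1 + SNR_N) = 1/94.76916 = 0.010552
Pd = (1e-7)^0.010552 = 0.8436
Pd = 84.4%

84.4%


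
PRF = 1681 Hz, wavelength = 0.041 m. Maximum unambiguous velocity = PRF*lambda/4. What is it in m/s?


V_ua = 1681 * 0.041 / 4 = 17.2 m/s

17.2 m/s


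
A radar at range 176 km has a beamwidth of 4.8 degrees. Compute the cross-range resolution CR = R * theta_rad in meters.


BW_rad = 0.083775804
CR = 176000 * 0.083775804 = 14744.5 m

14744.5 m


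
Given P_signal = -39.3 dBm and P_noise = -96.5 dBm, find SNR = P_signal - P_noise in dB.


SNR = -39.3 - (-96.5) = 57.2 dB

57.2 dB


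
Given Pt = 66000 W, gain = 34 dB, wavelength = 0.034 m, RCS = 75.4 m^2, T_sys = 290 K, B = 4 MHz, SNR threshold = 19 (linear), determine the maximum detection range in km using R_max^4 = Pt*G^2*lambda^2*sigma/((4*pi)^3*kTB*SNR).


G_lin = 10^(34/10) = 2511.886432
R^4 = 66000 * 2511.886432^2 * 0.034^2 * 75.4 / ((4*pi)^3 * 1.38e-23 * 290 * 4000000.0 * 19)
R^4 = 6.01385e19 m^4
R_max = (6.01385e19)^(1/4) = 88061.9 m = 88.1 km

88.1 km


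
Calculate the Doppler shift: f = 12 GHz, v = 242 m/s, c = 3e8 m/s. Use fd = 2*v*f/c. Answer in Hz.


fd = 2 * 242 * 12000000000.0 / 3e8 = 19360.0 Hz

19360.0 Hz


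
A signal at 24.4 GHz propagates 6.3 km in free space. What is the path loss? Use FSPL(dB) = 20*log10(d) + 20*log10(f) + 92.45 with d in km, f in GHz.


20*log10(6.3) = 15.99
20*log10(24.4) = 27.75
FSPL = 136.2 dB

136.2 dB


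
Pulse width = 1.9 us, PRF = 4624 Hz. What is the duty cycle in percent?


DC = 1.9e-6 * 4624 * 100 = 0.88%

0.88%


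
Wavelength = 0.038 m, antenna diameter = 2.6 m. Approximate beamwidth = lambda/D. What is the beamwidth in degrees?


BW_rad = 0.038 / 2.6 = 0.014615
BW_deg = 0.84 degrees

0.84 degrees


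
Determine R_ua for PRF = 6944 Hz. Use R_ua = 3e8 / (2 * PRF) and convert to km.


R_ua = 3e8 / (2 * 6944) = 21601.4 m = 21.6 km

21.6 km


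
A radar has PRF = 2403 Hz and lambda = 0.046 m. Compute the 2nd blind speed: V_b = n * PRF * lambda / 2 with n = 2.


V_blind = 2 * 2403 * 0.046 / 2 = 110.5 m/s

110.5 m/s


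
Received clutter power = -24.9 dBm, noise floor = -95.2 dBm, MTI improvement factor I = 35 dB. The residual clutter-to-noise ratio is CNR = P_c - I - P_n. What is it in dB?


CNR = -24.9 - 35 - (-95.2) = 35.3 dB

35.3 dB


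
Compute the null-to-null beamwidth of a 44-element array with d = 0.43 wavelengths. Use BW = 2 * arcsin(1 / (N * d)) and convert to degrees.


1/(N*d) = 1/(44*0.43) = 0.052854
BW = 2*arcsin(0.052854) = 6.1 degrees

6.1 degrees


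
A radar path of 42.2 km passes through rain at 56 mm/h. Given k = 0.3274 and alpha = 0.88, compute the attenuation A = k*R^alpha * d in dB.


gamma = 0.3274 * 56^0.88 = 11.310561 dB/km
A = 11.310561 * 42.2 = 477.31 dB

477.31 dB


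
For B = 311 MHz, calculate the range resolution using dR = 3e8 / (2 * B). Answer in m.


dR = 3e8 / (2 * 311000000.0) = 0.48 m

0.48 m


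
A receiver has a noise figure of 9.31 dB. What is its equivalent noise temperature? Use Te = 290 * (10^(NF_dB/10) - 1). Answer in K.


NF_lin = 10^(9.31/10) = 8.531001
Te = 290 * (8.531001 - 1) = 2184.0 K

2184.0 K


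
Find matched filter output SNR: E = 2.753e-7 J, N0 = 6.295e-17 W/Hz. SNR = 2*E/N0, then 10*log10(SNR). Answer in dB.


SNR_lin = 2 * 2.753e-7 / 6.295e-17 = 8.747e9
SNR_dB = 10*log10(8.747e9) = 99.4 dB

99.4 dB


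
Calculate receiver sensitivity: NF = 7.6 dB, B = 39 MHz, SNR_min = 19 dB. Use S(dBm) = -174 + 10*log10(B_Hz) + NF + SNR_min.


10*log10(39000000.0) = 75.91
S = -174 + 75.91 + 7.6 + 19 = -71.5 dBm

-71.5 dBm


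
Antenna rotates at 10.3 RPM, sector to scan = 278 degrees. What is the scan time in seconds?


t = 278 / (10.3 * 360) * 60 = 4.5 s

4.5 s


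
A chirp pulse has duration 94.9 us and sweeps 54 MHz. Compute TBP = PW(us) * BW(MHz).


TBP = 94.9 * 54 = 5124.6

5124.6


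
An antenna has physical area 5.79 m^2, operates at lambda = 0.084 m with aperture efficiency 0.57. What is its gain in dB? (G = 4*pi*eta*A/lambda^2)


G_linear = 4*pi*0.57*5.79/0.084^2 = 5877.66
G_dB = 10*log10(5877.66) = 37.7 dB

37.7 dB


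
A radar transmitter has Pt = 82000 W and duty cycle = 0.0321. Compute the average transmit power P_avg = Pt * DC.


P_avg = 82000 * 0.0321 = 2632.2 W

2632.2 W


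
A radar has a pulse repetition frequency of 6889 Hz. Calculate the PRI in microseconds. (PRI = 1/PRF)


PRI = 1/6889 = 0.0001451589 s = 145.2 us

145.2 us


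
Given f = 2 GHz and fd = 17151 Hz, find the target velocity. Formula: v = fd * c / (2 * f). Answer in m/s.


v = 17151 * 3e8 / (2 * 2000000000.0) = 1286.3 m/s

1286.3 m/s


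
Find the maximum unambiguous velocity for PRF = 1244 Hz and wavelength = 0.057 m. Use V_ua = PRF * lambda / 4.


V_ua = 1244 * 0.057 / 4 = 17.7 m/s

17.7 m/s


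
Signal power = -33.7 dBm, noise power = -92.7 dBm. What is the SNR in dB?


SNR = -33.7 - (-92.7) = 59.0 dB

59.0 dB


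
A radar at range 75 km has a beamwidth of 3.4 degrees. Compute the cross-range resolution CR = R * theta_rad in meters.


BW_rad = 0.059341195
CR = 75000 * 0.059341195 = 4450.6 m

4450.6 m


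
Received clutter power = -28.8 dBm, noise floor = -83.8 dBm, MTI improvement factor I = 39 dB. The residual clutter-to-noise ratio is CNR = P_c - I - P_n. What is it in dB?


CNR = -28.8 - 39 - (-83.8) = 16.0 dB

16.0 dB


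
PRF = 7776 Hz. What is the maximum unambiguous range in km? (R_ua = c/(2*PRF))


R_ua = 3e8 / (2 * 7776) = 19290.1 m = 19.3 km

19.3 km


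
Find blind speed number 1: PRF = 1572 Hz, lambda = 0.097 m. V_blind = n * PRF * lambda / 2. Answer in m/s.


V_blind = 1 * 1572 * 0.097 / 2 = 76.2 m/s

76.2 m/s


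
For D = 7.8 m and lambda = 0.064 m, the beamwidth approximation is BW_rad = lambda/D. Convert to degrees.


BW_rad = 0.064 / 7.8 = 0.008205
BW_deg = 0.47 degrees

0.47 degrees


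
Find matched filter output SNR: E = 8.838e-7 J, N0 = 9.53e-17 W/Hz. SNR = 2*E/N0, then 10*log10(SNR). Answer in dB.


SNR_lin = 2 * 8.838e-7 / 9.53e-17 = 1.855e10
SNR_dB = 10*log10(1.855e10) = 102.7 dB

102.7 dB


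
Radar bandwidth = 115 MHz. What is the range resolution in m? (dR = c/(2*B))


dR = 3e8 / (2 * 115000000.0) = 1.3 m

1.3 m


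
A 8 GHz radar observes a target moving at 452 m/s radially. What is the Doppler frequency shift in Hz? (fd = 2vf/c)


fd = 2 * 452 * 8000000000.0 / 3e8 = 24106.7 Hz

24106.7 Hz


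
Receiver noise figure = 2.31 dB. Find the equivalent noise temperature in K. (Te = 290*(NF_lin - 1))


NF_lin = 10^(2.31/10) = 1.702159
Te = 290 * (1.702159 - 1) = 203.6 K

203.6 K


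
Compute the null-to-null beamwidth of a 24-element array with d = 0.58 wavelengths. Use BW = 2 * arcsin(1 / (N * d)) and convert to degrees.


1/(N*d) = 1/(24*0.58) = 0.071839
BW = 2*arcsin(0.071839) = 8.2 degrees

8.2 degrees


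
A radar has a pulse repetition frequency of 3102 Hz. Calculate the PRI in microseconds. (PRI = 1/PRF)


PRI = 1/3102 = 0.0003223727 s = 322.4 us

322.4 us


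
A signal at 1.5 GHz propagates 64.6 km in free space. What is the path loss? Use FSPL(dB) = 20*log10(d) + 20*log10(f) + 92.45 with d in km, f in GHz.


20*log10(64.6) = 36.2
20*log10(1.5) = 3.52
FSPL = 132.2 dB

132.2 dB


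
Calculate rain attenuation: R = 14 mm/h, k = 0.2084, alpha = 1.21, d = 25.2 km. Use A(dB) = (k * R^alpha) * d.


gamma = 0.2084 * 14^1.21 = 5.078233 dB/km
A = 5.078233 * 25.2 = 127.97 dB

127.97 dB


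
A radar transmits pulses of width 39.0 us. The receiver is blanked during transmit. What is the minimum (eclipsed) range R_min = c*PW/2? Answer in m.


R_min = 3e8 * 39.0e-6 / 2 = 5850.0 m

5850.0 m


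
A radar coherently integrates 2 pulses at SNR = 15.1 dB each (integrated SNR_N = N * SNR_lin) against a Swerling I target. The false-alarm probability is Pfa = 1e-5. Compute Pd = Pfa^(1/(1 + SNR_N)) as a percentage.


SNR_lin = 10^(15.1/10) = 32.35937
SNR_N = 2 * 32.35937 = 64.71874
1/(1 + SNR_N) = 1/65.71874 = 0.0152164
Pd = (1e-5)^0.0152164 = 0.8393
Pd = 83.9%

83.9%


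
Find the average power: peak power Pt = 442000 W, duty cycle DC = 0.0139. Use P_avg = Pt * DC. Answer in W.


P_avg = 442000 * 0.0139 = 6143.8 W

6143.8 W


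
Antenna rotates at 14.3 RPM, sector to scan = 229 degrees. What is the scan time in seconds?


t = 229 / (14.3 * 360) * 60 = 2.67 s

2.67 s


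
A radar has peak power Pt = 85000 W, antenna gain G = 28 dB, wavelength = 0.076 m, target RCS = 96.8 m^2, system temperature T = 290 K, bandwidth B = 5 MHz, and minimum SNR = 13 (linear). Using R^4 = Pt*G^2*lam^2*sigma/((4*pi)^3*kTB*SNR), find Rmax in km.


G_lin = 10^(28/10) = 630.957344
R^4 = 85000 * 630.957344^2 * 0.076^2 * 96.8 / ((4*pi)^3 * 1.38e-23 * 290 * 5000000.0 * 13)
R^4 = 3.66523e19 m^4
R_max = (3.66523e19)^(1/4) = 77808.2 m = 77.8 km

77.8 km


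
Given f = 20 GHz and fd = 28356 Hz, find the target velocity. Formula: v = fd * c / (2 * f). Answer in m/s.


v = 28356 * 3e8 / (2 * 20000000000.0) = 212.7 m/s

212.7 m/s


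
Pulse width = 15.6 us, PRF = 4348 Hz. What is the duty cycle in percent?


DC = 15.6e-6 * 4348 * 100 = 6.78%

6.78%


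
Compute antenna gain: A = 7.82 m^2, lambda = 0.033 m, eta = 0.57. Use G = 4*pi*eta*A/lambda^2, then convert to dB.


G_linear = 4*pi*0.57*7.82/0.033^2 = 51435.57
G_dB = 10*log10(51435.57) = 47.1 dB

47.1 dB


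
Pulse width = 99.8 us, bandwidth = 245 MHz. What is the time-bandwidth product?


TBP = 99.8 * 245 = 24451.0

24451.0


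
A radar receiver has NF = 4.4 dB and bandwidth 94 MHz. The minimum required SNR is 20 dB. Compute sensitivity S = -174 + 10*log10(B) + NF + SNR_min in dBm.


10*log10(94000000.0) = 79.73
S = -174 + 79.73 + 4.4 + 20 = -69.9 dBm

-69.9 dBm


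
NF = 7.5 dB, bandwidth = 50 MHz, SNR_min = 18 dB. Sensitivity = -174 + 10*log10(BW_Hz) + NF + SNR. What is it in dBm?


10*log10(50000000.0) = 76.99
S = -174 + 76.99 + 7.5 + 18 = -71.5 dBm

-71.5 dBm


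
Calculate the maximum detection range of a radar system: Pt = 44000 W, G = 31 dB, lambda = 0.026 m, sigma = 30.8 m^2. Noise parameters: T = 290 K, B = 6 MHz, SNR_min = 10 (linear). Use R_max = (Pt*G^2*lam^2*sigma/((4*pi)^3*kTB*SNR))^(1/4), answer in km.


G_lin = 10^(31/10) = 1258.925412
R^4 = 44000 * 1258.925412^2 * 0.026^2 * 30.8 / ((4*pi)^3 * 1.38e-23 * 290 * 6000000.0 * 10)
R^4 = 3.04714e18 m^4
R_max = (3.04714e18)^(1/4) = 41780.4 m = 41.8 km

41.8 km


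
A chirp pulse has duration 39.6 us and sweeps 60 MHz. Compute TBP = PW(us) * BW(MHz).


TBP = 39.6 * 60 = 2376.0

2376.0


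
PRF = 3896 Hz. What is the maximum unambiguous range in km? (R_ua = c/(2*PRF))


R_ua = 3e8 / (2 * 3896) = 38501.0 m = 38.5 km

38.5 km


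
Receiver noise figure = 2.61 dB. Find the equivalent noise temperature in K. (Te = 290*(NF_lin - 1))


NF_lin = 10^(2.61/10) = 1.823896
Te = 290 * (1.823896 - 1) = 238.9 K

238.9 K


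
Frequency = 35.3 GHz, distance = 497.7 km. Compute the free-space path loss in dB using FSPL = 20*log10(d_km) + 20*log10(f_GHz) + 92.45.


20*log10(497.7) = 53.94
20*log10(35.3) = 30.96
FSPL = 177.3 dB

177.3 dB


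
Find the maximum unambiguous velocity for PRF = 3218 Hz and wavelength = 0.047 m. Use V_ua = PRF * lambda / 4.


V_ua = 3218 * 0.047 / 4 = 37.8 m/s

37.8 m/s


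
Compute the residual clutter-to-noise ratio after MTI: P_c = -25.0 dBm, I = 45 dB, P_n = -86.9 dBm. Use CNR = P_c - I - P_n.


CNR = -25.0 - 45 - (-86.9) = 16.9 dB

16.9 dB


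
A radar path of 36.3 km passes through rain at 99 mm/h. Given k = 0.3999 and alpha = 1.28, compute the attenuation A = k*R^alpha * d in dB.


gamma = 0.3999 * 99^1.28 = 143.339027 dB/km
A = 143.339027 * 36.3 = 5203.21 dB

5203.21 dB


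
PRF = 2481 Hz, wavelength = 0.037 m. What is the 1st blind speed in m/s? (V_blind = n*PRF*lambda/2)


V_blind = 1 * 2481 * 0.037 / 2 = 45.9 m/s

45.9 m/s


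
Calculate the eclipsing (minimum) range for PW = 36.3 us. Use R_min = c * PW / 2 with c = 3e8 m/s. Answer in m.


R_min = 3e8 * 36.3e-6 / 2 = 5445.0 m

5445.0 m


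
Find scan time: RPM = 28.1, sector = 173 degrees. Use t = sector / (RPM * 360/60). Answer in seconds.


t = 173 / (28.1 * 360) * 60 = 1.03 s

1.03 s


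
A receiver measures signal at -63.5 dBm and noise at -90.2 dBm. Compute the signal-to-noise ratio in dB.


SNR = -63.5 - (-90.2) = 26.7 dB

26.7 dB


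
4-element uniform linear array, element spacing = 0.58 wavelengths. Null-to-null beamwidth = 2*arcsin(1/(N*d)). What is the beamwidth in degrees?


1/(N*d) = 1/(4*0.58) = 0.431034
BW = 2*arcsin(0.431034) = 51.1 degrees

51.1 degrees


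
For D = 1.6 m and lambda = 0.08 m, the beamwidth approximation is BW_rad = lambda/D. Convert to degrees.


BW_rad = 0.08 / 1.6 = 0.05
BW_deg = 2.86 degrees

2.86 degrees


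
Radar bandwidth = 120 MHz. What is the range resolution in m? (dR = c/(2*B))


dR = 3e8 / (2 * 120000000.0) = 1.25 m

1.25 m


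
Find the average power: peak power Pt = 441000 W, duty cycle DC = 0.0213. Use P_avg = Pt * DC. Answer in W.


P_avg = 441000 * 0.0213 = 9393.3 W

9393.3 W


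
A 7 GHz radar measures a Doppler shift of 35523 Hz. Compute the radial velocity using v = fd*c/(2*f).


v = 35523 * 3e8 / (2 * 7000000000.0) = 761.2 m/s

761.2 m/s


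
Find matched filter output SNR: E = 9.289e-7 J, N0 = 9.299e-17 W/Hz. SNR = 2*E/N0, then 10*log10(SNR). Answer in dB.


SNR_lin = 2 * 9.289e-7 / 9.299e-17 = 1.998e10
SNR_dB = 10*log10(1.998e10) = 103.0 dB

103.0 dB


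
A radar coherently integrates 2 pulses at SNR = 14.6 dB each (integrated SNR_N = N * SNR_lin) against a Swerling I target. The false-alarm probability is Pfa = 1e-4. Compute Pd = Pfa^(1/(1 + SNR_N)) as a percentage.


SNR_lin = 10^(14.6/10) = 28.84032
SNR_N = 2 * 28.84032 = 57.68064
1/(1 + SNR_N) = 1/58.68064 = 0.0170414
Pd = (1e-4)^0.0170414 = 0.85474
Pd = 85.5%

85.5%


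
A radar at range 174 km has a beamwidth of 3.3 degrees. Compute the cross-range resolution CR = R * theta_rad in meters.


BW_rad = 0.057595865
CR = 174000 * 0.057595865 = 10021.7 m

10021.7 m


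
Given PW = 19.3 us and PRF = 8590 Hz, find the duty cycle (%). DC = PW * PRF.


DC = 19.3e-6 * 8590 * 100 = 16.58%

16.58%


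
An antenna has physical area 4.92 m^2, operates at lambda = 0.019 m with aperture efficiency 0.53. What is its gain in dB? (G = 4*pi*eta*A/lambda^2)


G_linear = 4*pi*0.53*4.92/0.019^2 = 90770.27
G_dB = 10*log10(90770.27) = 49.6 dB

49.6 dB


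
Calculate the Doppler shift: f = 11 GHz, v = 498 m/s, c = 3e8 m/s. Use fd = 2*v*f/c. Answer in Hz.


fd = 2 * 498 * 11000000000.0 / 3e8 = 36520.0 Hz

36520.0 Hz


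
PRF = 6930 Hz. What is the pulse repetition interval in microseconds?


PRI = 1/6930 = 0.0001443001 s = 144.3 us

144.3 us


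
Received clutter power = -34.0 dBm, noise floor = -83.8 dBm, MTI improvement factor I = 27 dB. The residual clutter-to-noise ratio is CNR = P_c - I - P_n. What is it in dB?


CNR = -34.0 - 27 - (-83.8) = 22.8 dB

22.8 dB


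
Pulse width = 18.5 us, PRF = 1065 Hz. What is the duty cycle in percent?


DC = 18.5e-6 * 1065 * 100 = 1.97%

1.97%


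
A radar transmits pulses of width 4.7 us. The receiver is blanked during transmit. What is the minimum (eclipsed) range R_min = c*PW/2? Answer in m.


R_min = 3e8 * 4.7e-6 / 2 = 705.0 m

705.0 m


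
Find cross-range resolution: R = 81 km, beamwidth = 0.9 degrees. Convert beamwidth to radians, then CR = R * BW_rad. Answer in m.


BW_rad = 0.015707963
CR = 81000 * 0.015707963 = 1272.3 m

1272.3 m


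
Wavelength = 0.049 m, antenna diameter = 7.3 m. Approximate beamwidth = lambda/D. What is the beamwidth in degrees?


BW_rad = 0.049 / 7.3 = 0.006712
BW_deg = 0.38 degrees

0.38 degrees


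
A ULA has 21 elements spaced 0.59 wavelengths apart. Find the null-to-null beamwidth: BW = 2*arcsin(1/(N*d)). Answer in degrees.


1/(N*d) = 1/(21*0.59) = 0.08071
BW = 2*arcsin(0.08071) = 9.3 degrees

9.3 degrees


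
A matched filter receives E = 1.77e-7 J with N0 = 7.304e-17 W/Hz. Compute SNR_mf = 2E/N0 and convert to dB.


SNR_lin = 2 * 1.77e-7 / 7.304e-17 = 4.847e9
SNR_dB = 10*log10(4.847e9) = 96.9 dB

96.9 dB


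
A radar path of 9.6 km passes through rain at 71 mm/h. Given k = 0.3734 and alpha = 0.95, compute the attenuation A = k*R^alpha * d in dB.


gamma = 0.3734 * 71^0.95 = 21.42248 dB/km
A = 21.42248 * 9.6 = 205.66 dB

205.66 dB


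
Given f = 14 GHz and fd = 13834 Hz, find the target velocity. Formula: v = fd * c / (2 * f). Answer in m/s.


v = 13834 * 3e8 / (2 * 14000000000.0) = 148.2 m/s

148.2 m/s
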